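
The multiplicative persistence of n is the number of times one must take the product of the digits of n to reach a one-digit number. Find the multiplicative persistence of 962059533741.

962059533741 → 0 (1 step)

1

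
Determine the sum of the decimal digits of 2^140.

202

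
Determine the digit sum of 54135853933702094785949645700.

135

5+4+1+3+5+8+5+3+9+3+3+7+0+2+0+9+4+7+8+5+9+4+9+6+4+5+7+0+0 = 135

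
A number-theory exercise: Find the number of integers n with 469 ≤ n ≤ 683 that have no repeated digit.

The integers in [469, 683] that have no repeated digit: 469, 470, 471, 472, 473, 475, …, 682, 683.
157 qualify.

157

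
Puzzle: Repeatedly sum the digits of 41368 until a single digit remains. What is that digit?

4+1+3+6+8 = 22
2+2 = 4
(Equivalently, 41368 mod 9 = 4.)

4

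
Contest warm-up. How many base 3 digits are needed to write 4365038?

14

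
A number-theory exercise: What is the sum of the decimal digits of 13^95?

493

13^95 = 6677570304223275239530701857387198617368963238937823093384979246595434602424434503635365231609489487257157
Sum of its 106 digits: 493.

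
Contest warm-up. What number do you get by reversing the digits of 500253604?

406352005

Reversing 500253604 gives 406352005.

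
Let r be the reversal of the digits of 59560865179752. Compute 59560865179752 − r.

33763708373157

Reverse of 59560865179752 is 25797156806595.
59560865179752 − 25797156806595 = 33763708373157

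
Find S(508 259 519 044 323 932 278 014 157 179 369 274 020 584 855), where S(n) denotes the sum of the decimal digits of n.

194

5+0+8+2+5+9+5+1+9+0+4+4+3+2+3+9+3+2+2+7+8+0+1+4+1+5+7+1+7+9+3+6+9+2+7+4+0+2+0+5+8+4+8+5+5 = 194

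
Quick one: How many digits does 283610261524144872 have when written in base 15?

283610261524144872 in base 15 is 9AAD38B42E5319C, which has 15 digits.

15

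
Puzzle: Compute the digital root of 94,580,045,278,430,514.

6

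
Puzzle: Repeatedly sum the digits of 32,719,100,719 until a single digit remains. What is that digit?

3+2+7+1+9+1+0+0+7+1+9 = 40
4+0 = 4

4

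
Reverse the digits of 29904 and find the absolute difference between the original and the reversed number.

11088

Reverse of 29904 is 40992.
|29904 − 40992| = 11088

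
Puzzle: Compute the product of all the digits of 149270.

0

1×4×9×2×7×0 = 0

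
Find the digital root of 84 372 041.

2

8+4+3+7+2+0+4+1 = 29
2+9 = 11
1+1 = 2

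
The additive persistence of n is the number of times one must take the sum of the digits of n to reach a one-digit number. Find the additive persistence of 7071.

7071 → 15 → 6 (2 steps)

2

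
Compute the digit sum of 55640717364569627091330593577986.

158

5+5+6+4+0+7+1+7+3+6+4+5+6+9+6+2+7+0+9+1+3+3+0+5+9+3+5+7+7+9+8+6 = 158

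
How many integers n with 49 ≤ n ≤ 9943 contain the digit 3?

3420

The integers in [49, 9943] that contain the digit 3: 53, 63, 73, 83, 93, 103, …, 9939, 9943.
3420 qualify.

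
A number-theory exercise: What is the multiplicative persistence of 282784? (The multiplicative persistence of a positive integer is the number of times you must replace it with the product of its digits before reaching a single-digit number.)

5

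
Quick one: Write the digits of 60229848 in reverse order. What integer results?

Reversing 60229848 gives 84892206.

84892206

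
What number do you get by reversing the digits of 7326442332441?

1442332446237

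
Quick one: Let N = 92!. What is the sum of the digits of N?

92! = 12438414054641307255475324325873553077577991715875414356840239582938137710983519518443046123837041347353107486982656753664000000000000000000000
Sum of its 143 digits: 540.

540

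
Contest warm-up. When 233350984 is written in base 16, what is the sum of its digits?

233350984 in base 16 is DE8A748.
Digit sum: 13+14+8+10+7+4+8 = 64.

64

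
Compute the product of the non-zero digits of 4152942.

2880

4×1×5×2×9×4×2 = 2880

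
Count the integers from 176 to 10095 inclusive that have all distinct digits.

5131

The integers in [176, 10095] that have all distinct digits: 176, 178, 179, 180, 182, 183, …, 9875, 9876.
5131 qualify.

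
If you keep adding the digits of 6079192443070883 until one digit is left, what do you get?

6+0+7+9+1+9+2+4+4+3+0+7+0+8+8+3 = 71
7+1 = 8
(Equivalently, 6079192443070883 mod 9 = 8.)

8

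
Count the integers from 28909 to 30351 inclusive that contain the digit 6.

The integers in [28909, 30351] that contain the digit 6: 28916, 28926, 28936, 28946, 28956, 28960, …, 30336, 30346.
351 qualify.

351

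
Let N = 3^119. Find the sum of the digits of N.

243

3^119 = 599003433304810403471059943169868346577158542512617035467
Sum of its 57 digits: 243.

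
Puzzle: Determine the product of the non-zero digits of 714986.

7×1×4×9×8×6 = 12096

12096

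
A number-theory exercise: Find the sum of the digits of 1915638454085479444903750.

1+9+1+5+6+3+8+4+5+4+0+8+5+4+7+9+4+4+4+9+0+3+7+5+0 = 115

115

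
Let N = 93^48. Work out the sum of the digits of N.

93^48 = 30703050758900244972881743957618356470003628585902962731408919247256180839105002572071162302401
Sum of its 95 digits: 378.

378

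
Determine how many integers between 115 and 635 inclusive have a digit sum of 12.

The integers in [115, 635] that have a digit sum of 12: 129, 138, 147, 156, 165, 174, …, 624, 633.
48 qualify.

48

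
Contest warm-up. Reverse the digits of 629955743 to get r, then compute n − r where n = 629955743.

282395817

Reverse of 629955743 is 347559926.
629955743 − 347559926 = 282395817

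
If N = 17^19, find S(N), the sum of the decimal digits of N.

17^19 = 239072435685151324847153
Sum of its 24 digits: 98.

98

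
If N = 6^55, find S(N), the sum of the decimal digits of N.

6^55 = 6285195213566005335561053533150026217291776
Sum of its 43 digits: 162.

162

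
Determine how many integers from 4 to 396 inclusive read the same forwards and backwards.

The integers in [4, 396] that read the same forwards and backwards: 4, 5, 6, 7, 8, 9, …, 383, 393.
45 qualify.

45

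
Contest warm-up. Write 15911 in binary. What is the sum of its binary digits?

15911 in base 2 is 11111000100111.
Digit sum: 1+1+1+1+1+0+0+0+1+0+0+1+1+1 = 9.

9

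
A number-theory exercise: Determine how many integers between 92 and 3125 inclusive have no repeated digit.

The integers in [92, 3125] that have no repeated digit: 92, 93, 94, 95, 96, 97, …, 3124, 3125.
1729 qualify.

1729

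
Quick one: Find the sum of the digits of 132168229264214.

53

1+3+2+1+6+8+2+2+9+2+6+4+2+1+4 = 53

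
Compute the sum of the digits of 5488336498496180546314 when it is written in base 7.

88

5488336498496180546314 in base 7 is 40435054550055625131460456.
Digit sum: 4+0+4+3+5+0+5+4+5+5+0+0+5+5+6+2+5+1+3+1+4+6+0+4+5+6 = 88.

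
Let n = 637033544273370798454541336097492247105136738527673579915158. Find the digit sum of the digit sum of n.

13

First digit sum: 274.
2+7+4 = 13.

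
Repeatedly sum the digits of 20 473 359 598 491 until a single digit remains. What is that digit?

2+0+4+7+3+3+5+9+5+9+8+4+9+1 = 69
6+9 = 15
1+5 = 6

6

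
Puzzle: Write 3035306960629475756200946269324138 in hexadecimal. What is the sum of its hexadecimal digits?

3035306960629475756200946269324138 in base 16 is 95A6F5BEFADE8DF3E35272DE836A.
Digit sum: 9+5+10+6+15+5+11+14+15+10+13+14+8+13+15+3+14+3+5+2+7+2+13+14+8+3+6+10 = 253.

253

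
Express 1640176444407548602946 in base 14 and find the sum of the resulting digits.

118

1640176444407548602946 in base 14 is 3BB11DA3C40AB050D46.
Digit sum: 3+11+11+1+1+13+10+3+12+4+0+10+11+0+5+0+13+4+6 = 118.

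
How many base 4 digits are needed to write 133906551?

14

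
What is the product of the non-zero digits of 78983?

12096

7×8×9×8×3 = 12096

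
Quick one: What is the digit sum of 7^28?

133

7^28 = 459986536544739960976801
Sum of its 24 digits: 133.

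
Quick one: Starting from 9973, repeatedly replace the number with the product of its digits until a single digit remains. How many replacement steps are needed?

2

9973 → 1701 → 0 (2 steps)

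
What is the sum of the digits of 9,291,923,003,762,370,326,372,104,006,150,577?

9+2+9+1+9+2+3+0+0+3+7+6+2+3+7+0+3+2+6+3+7+2+1+0+4+0+0+6+1+5+0+5+7+7 = 122

122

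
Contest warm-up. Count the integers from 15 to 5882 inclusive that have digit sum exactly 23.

189

The integers in [15, 5882] that have digit sum exactly 23: 599, 689, 698, 779, 788, 797, …, 5873, 5882.
189 qualify.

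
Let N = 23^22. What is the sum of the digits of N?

23^22 = 907846434775996175406740561329
Sum of its 30 digits: 148.

148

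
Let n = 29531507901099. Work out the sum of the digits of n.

60

2+9+5+3+1+5+0+7+9+0+1+0+9+9 = 60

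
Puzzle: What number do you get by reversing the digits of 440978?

879044

Reversing 440978 gives 879044.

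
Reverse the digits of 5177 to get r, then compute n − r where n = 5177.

-2538

Reverse of 5177 is 7715.
5177 − 7715 = -2538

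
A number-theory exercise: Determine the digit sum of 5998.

31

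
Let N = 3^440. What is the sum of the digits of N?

3^440 = 857732915902130819322162408365711029333798933009081907542010101230713445443489463994526475419504923047841995711407538175719778606068185025275806590271783363644560189299293994213889297048822325404770371325416801
Sum of its 210 digits: 909.

909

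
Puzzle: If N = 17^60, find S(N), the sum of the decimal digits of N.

334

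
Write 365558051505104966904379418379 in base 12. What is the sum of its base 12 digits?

164

365558051505104966904379418379 in base 12 is 27B2491901BA3A06489534AB7863.
Digit sum: 2+7+11+2+4+9+1+9+0+1+11+10+3+10+0+6+4+8+9+5+3+4+10+11+7+8+6+3 = 164.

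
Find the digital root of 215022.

3

2+1+5+0+2+2 = 12
1+2 = 3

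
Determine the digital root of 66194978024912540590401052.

4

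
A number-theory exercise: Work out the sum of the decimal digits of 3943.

3+9+4+3 = 19

19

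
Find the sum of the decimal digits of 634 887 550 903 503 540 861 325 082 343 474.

135

6+3+4+8+8+7+5+5+0+9+0+3+5+0+3+5+4+0+8+6+1+3+2+5+0+8+2+3+4+3+4+7+4 = 135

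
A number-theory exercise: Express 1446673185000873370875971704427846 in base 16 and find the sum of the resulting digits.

206

1446673185000873370875971704427846 in base 16 is 4753952B55438C7FB95DCA2F9546.
Digit sum: 4+7+5+3+9+5+2+11+5+5+4+3+8+12+7+15+11+9+5+13+12+10+2+15+9+5+4+6 = 206.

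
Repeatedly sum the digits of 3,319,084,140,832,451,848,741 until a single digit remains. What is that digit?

3+3+1+9+0+8+4+1+4+0+8+3+2+4+5+1+8+4+8+7+4+1 = 88
8+8 = 16
1+6 = 7

7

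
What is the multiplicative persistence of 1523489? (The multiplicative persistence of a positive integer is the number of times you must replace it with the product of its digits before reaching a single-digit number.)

2

1523489 → 8640 → 0 (2 steps)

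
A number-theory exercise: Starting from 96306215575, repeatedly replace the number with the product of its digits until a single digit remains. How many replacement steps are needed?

1

96306215575 → 0 (1 step)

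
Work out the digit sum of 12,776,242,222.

1+2+7+7+6+2+4+2+2+2+2 = 37

37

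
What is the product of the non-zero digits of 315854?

2400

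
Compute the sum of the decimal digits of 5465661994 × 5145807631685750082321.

5465661994 × 5145807631685750082321 = 28125245200939954376324261008074
Sum of its 32 digits: 123.

123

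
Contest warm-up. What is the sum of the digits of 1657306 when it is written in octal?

1657306 in base 8 is 6244732.
Digit sum: 6+2+4+4+7+3+2 = 28.

28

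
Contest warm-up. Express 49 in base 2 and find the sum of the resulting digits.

49 in base 2 is 110001.
Digit sum: 1+1+0+0+0+1 = 3.

3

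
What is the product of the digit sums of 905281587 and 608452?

1125

S(905281587) = 9+0+5+2+8+1+5+8+7 = 45.
S(608452) = 6+0+8+4+5+2 = 25.
45 · 25 = 1125.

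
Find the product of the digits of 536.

5×3×6 = 90

90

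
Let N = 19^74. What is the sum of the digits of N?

19^74 = 42439129824447471520208553699316782082156065318222202558554334018390269381432740632277521846921
Sum of its 95 digits: 388.

388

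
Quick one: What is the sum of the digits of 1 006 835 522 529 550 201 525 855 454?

104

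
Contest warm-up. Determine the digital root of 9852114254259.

9+8+5+2+1+1+4+2+5+4+2+5+9 = 57
5+7 = 12
1+2 = 3
(Equivalently, 9852114254259 mod 9 = 3.)

3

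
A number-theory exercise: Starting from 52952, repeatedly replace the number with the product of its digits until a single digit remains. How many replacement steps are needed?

52952 → 900 → 0 (2 steps)

2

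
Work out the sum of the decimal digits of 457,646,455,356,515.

4+5+7+6+4+6+4+5+5+3+5+6+5+1+5 = 71

71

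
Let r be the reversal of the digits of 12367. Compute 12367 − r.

Reverse of 12367 is 76321.
12367 − 76321 = -63954

-63954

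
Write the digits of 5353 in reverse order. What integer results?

Reversing 5353 gives 3535.

3535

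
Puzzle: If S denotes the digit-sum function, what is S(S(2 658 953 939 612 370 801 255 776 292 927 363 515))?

First digit sum: 173.
1+7+3 = 11.

11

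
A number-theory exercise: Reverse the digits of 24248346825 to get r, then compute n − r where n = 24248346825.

-28616037417

Reverse of 24248346825 is 52864384242.
24248346825 − 52864384242 = -28616037417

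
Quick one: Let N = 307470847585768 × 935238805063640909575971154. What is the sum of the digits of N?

307470847585768 × 935238805063640909575971154 = 287558668088018523735693069888444908936272
Sum of its 42 digits: 220.

220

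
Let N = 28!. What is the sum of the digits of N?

90

28! = 304888344611713860501504000000
Sum of its 30 digits: 90.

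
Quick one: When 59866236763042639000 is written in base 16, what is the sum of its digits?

59866236763042639000 in base 16 is 33ECF9926AC966C98.
Digit sum: 3+3+14+12+15+9+9+2+6+10+12+9+6+6+12+9+8 = 145.

145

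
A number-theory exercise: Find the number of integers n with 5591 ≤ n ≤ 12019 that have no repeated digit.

The integers in [5591, 12019] that have no repeated digit: 5601, 5602, 5603, 5604, 5607, 5608, …, 10986, 10987.
2576 qualify.

2576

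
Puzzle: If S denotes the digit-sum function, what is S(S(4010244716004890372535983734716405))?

6

First digit sum: 132.
1+3+2 = 6.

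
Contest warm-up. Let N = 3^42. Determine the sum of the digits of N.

90

3^42 = 109418989131512359209
Sum of its 21 digits: 90.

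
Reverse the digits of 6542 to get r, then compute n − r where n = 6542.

4086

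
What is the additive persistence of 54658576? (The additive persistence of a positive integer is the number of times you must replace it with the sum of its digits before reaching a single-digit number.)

3

54658576 → 46 → 10 → 1 (3 steps)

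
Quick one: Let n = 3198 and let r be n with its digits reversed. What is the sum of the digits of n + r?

Reversal of 3198 is 8913; 3198 + 8913 = 12111.
Digit sum of 12111: 1+2+1+1+1 = 6.

6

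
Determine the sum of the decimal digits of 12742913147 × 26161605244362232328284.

12742913147 × 26161605244362232328284 = 333375063415007637966358603549748
Sum of its 33 digits: 149.

149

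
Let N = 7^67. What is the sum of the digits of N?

268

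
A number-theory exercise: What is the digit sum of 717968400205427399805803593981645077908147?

7+1+7+9+6+8+4+0+0+2+0+5+4+2+7+3+9+9+8+0+5+8+0+3+5+9+3+9+8+1+6+4+5+0+7+7+9+0+8+1+4+7 = 200

200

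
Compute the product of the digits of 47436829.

4×7×4×3×6×8×2×9 = 290304

290304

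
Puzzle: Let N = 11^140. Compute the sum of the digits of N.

670

11^140 = 62370025577397531358841110939388847893548592446933933258926462617935083921209903069128165128774692591718806921697341816832781464720109223777504401
Sum of its 146 digits: 670.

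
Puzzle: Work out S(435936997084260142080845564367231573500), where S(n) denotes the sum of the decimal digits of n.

4+3+5+9+3+6+9+9+7+0+8+4+2+6+0+1+4+2+0+8+0+8+4+5+5+6+4+3+6+7+2+3+1+5+7+3+5+0+0 = 164

164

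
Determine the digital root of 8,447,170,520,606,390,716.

8+4+4+7+1+7+0+5+2+0+6+0+6+3+9+0+7+1+6 = 76
7+6 = 13
1+3 = 4

4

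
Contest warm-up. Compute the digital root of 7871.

7+8+7+1 = 23
2+3 = 5

5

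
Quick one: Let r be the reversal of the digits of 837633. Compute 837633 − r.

500895

Reverse of 837633 is 336738.
837633 − 336738 = 500895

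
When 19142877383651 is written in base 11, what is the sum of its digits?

61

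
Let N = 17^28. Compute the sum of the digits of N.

145

17^28 = 28351092476867700887730107366063041
Sum of its 35 digits: 145.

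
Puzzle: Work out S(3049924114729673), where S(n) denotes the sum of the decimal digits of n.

71

3+0+4+9+9+2+4+1+1+4+7+2+9+6+7+3 = 71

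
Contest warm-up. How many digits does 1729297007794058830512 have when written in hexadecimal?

1729297007794058830512 in base 16 is 5DBED1226166CA22B0, which has 18 digits.

18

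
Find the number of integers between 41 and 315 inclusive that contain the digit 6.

The integers in [41, 315] that contain the digit 6: 46, 56, 60, 61, 62, 63, …, 296, 306.
54 qualify.

54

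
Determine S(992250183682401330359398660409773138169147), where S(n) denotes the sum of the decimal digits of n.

9+9+2+2+5+0+1+8+3+6+8+2+4+0+1+3+3+0+3+5+9+3+9+8+6+6+0+4+0+9+7+7+3+1+3+8+1+6+9+1+4+7 = 185

185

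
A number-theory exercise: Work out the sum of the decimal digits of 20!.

54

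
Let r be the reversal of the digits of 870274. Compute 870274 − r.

398196

Reverse of 870274 is 472078.
870274 − 472078 = 398196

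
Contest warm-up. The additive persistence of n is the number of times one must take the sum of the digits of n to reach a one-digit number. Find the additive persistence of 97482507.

97482507 → 42 → 6 (2 steps)

2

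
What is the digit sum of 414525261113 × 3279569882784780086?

163

414525261113 × 3279569882784780086 = 1359464561999691768731432595718
Sum of its 31 digits: 163.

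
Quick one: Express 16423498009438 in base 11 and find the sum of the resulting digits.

48

16423498009438 in base 11 is 5262191515083.
Digit sum: 5+2+6+2+1+9+1+5+1+5+0+8+3 = 48.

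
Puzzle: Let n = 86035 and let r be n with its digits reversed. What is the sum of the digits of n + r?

Reversal of 86035 is 53068; 86035 + 53068 = 139103.
Digit sum of 139103: 1+3+9+1+0+3 = 17.

17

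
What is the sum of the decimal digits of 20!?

54

20! = 2432902008176640000
Sum of its 19 digits: 54.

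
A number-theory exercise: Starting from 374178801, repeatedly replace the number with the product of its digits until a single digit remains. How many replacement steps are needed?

1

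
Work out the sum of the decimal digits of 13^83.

13^83 = 286614555192773908454903515714796349532804586806614556377660299844524707381194798580194256597
Sum of its 93 digits: 457.

457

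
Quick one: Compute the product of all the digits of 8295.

8×2×9×5 = 720

720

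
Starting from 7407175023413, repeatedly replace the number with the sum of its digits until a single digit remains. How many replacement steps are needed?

2

7407175023413 → 44 → 8 (2 steps)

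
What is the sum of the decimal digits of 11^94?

11^94 = 77787964060070582859513938114971128717917876946029329123560958680818697236800243835465535478292041
Sum of its 98 digits: 466.

466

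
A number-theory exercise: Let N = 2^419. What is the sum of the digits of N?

572

2^419 = 1353842624082429130653522550851115089568572790710847937094960732721983060451965636249987502980536903367866802227247837807116288
Sum of its 127 digits: 572.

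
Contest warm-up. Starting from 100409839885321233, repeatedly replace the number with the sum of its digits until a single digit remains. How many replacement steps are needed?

100409839885321233 → 69 → 15 → 6 (3 steps)

3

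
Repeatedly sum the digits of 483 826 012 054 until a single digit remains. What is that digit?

4+8+3+8+2+6+0+1+2+0+5+4 = 43
4+3 = 7

7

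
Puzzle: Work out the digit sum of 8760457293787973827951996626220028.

176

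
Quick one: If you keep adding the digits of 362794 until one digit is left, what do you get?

4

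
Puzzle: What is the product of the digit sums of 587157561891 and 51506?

S(587157561891) = 5+8+7+1+5+7+5+6+1+8+9+1 = 63.
S(51506) = 5+1+5+0+6 = 17.
63 · 17 = 1071.

1071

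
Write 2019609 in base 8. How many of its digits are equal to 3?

2019609 in base 8 is 7550431.
The digit 3 appears 1 time.

1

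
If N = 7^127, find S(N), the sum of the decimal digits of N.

7^127 = 212545092456801670844330383105896224333193816736399849985499757869483902203328714236393937418376186556719543
Sum of its 108 digits: 511.

511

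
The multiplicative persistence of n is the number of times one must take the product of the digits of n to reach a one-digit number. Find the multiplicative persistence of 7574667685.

2

7574667685 → 59270400 → 0 (2 steps)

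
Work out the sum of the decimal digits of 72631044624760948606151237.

104

7+2+6+3+1+0+4+4+6+2+4+7+6+0+9+4+8+6+0+6+1+5+1+2+3+7 = 104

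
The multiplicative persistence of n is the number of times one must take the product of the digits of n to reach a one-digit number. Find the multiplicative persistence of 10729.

1

10729 → 0 (1 step)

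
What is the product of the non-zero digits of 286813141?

2×8×6×8×1×3×1×4×1 = 9216

9216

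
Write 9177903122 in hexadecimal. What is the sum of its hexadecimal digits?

32

9177903122 in base 16 is 2230BB012.
Digit sum: 2+2+3+0+11+11+0+1+2 = 32.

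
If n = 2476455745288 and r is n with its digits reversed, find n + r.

11301931292030

Reverse of 2476455745288 is 8825475546742.
2476455745288 + 8825475546742 = 11301931292030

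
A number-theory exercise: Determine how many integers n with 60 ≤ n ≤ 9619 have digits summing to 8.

159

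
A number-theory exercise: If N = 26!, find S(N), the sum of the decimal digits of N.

26! = 403291461126605635584000000
Sum of its 27 digits: 81.

81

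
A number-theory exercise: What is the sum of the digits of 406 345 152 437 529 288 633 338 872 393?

136

4+0+6+3+4+5+1+5+2+4+3+7+5+2+9+2+8+8+6+3+3+3+3+8+8+7+2+3+9+3 = 136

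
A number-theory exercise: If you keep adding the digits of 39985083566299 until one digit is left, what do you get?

1

3+9+9+8+5+0+8+3+5+6+6+2+9+9 = 82
8+2 = 10
1+0 = 1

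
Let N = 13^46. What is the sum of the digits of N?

13^46 = 1743388617272249143997555461487119439669521095365209
Sum of its 52 digits: 247.

247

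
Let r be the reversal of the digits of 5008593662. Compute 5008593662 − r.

Reverse of 5008593662 is 2663958005.
5008593662 − 2663958005 = 2344635657

2344635657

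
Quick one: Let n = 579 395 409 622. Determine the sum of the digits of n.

61

5+7+9+3+9+5+4+0+9+6+2+2 = 61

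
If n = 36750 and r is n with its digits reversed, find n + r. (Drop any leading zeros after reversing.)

Reverse of 36750 is 5763.
36750 + 5763 = 42513

42513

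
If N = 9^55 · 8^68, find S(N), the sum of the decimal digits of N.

9^55 · 8^68 = 782450972408069948513401440784746439029664574674569800315610493974929595704389249586516759334338706987179556470784
Sum of its 114 digits: 567.

567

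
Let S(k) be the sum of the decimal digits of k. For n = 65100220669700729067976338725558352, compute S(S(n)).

First digit sum: 153.
1+5+3 = 9.

9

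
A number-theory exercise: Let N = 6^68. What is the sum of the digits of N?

6^68 = 82089011515213367907186323883068205046425814529212416
Sum of its 53 digits: 207.

207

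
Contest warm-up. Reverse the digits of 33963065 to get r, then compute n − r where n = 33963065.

-22073868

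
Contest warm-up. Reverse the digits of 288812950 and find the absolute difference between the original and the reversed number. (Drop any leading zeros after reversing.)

Reverse of 288812950 is 59218882.
|288812950 − 59218882| = 229594068

229594068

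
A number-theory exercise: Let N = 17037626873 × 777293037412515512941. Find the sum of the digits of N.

17037626873 × 777293037412515512941 = 13243228742415268689812960863493
Sum of its 32 digits: 146.

146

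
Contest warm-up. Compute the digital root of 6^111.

9

The digital root of n equals n mod 9 (or 9 when 9 | n), so we need 6^111 mod 9.
6^111 ≡ 0 (mod 9), so the digital root is 9.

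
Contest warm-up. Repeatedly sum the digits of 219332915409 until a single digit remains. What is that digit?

3

2+1+9+3+3+2+9+1+5+4+0+9 = 48
4+8 = 12
1+2 = 3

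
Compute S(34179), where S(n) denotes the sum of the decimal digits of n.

24

3+4+1+7+9 = 24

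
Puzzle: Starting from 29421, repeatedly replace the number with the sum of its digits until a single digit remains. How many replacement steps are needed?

29421 → 18 → 9 (2 steps)

2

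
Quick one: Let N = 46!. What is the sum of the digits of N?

216

46! = 5502622159812088949850305428800254892961651752960000000000
Sum of its 58 digits: 216.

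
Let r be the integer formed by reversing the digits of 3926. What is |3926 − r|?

2367

Reverse of 3926 is 6293.
|3926 − 6293| = 2367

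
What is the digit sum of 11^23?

95

11^23 = 895430243255237372246531
Sum of its 24 digits: 95.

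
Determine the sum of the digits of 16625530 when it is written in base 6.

20

16625530 in base 6 is 1352202014.
Digit sum: 1+3+5+2+2+0+2+0+1+4 = 20.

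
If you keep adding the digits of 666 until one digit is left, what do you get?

9

6+6+6 = 18
1+8 = 9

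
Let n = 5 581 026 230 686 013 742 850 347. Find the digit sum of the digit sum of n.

15

First digit sum: 96.
9+6 = 15.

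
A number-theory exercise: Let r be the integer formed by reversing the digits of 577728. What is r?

Reversing 577728 gives 827775.

827775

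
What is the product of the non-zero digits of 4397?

4×3×9×7 = 756

756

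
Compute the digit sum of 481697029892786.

86

4+8+1+6+9+7+0+2+9+8+9+2+7+8+6 = 86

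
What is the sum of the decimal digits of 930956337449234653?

9+3+0+9+5+6+3+3+7+4+4+9+2+3+4+6+5+3 = 85

85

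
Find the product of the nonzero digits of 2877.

2×8×7×7 = 784

784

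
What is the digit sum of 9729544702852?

9+7+2+9+5+4+4+7+0+2+8+5+2 = 64

64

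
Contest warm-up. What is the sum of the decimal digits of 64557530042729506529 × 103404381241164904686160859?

64557530042729506529 × 103404381241164904686160859 = 6675531448526358752595531158071243120584748411
Sum of its 46 digits: 196.

196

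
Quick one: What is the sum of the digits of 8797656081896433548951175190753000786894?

8+7+9+7+6+5+6+0+8+1+8+9+6+4+3+3+5+4+8+9+5+1+1+7+5+1+9+0+7+5+3+0+0+0+7+8+6+8+9+4 = 202

202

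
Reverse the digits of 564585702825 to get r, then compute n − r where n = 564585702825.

Reverse of 564585702825 is 528207585465.
564585702825 − 528207585465 = 36378117360

36378117360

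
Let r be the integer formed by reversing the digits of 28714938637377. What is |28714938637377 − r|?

48658745304405

Reverse of 28714938637377 is 77373683941782.
|28714938637377 − 77373683941782| = 48658745304405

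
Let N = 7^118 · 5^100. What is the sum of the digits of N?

7^118 · 5^100 = 41549820821656962185078297439773212864932353483906432073200928727286140207580165888765590908134211933630448256653280659497635128075965216254417100572027266025543212890625
Sum of its 170 digits: 730.

730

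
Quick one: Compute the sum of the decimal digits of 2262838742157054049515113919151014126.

135

2+2+6+2+8+3+8+7+4+2+1+5+7+0+5+4+0+4+9+5+1+5+1+1+3+9+1+9+1+5+1+0+1+4+1+2+6 = 135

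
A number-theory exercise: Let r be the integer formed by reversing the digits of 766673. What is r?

376667

Reversing 766673 gives 376667.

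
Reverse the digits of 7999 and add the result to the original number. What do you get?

17996

Reverse of 7999 is 9997.
7999 + 9997 = 17996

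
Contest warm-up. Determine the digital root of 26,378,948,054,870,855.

2+6+3+7+8+9+4+8+0+5+4+8+7+0+8+5+5 = 89
8+9 = 17
1+7 = 8

8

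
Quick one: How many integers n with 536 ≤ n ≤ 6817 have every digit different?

The integers in [536, 6817] that have every digit different: 536, 537, 538, 539, 540, 541, …, 6815, 6817.
3257 qualify.

3257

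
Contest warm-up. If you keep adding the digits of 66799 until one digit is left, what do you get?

6+6+7+9+9 = 37
3+7 = 10
1+0 = 1

1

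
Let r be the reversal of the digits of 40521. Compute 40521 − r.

28017

Reverse of 40521 is 12504.
40521 − 12504 = 28017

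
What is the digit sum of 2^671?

2^671 = 9797766621314684873895700802803279209044463565243731922466831101232640732633100491228823617617764419367505179450247842283955649007454149170085442756585554871624752266571753841250508572690789992495054848
Sum of its 202 digits: 905.

905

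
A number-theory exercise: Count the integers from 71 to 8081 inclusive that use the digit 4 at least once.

2898

The integers in [71, 8081] that use the digit 4 at least once: 74, 84, 94, 104, 114, 124, …, 8064, 8074.
2898 qualify.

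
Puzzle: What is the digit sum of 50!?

50! = 30414093201713378043612608166064768844377641568960512000000000000
Sum of its 65 digits: 216.

216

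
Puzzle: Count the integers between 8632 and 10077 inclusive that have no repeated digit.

649

The integers in [8632, 10077] that have no repeated digit: 8632, 8634, 8635, 8637, 8639, 8640, …, 9875, 9876.
649 qualify.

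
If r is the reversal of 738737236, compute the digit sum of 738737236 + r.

Reversal of 738737236 is 632737837; 738737236 + 632737837 = 1371475073.
Digit sum of 1371475073: 1+3+7+1+4+7+5+0+7+3 = 38.

38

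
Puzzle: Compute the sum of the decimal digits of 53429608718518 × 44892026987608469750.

137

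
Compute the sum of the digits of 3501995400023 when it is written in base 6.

3501995400023 in base 6 is 11240443335042435.
Digit sum: 1+1+2+4+0+4+4+3+3+3+5+0+4+2+4+3+5 = 48.

48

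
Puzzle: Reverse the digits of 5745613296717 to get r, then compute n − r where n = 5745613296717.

Reverse of 5745613296717 is 7176923165475.
5745613296717 − 7176923165475 = -1431309868758

-1431309868758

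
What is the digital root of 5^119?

2

The digital root of n equals n mod 9 (or 9 when 9 | n), so we need 5^119 mod 9.
5^119 ≡ 2 (mod 9), so the digital root is 2.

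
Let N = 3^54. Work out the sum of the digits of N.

108

3^54 = 58149737003040059690390169
Sum of its 26 digits: 108.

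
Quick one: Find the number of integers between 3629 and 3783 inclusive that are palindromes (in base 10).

2

The integers in [3629, 3783] that are palindromes (in base 10): 3663, 3773.
2 qualify.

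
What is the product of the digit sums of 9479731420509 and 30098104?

1500

S(9479731420509) = 9+4+7+9+7+3+1+4+2+0+5+0+9 = 60.
S(30098104) = 3+0+0+9+8+1+0+4 = 25.
60 · 25 = 1500.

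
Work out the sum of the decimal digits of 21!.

21! = 51090942171709440000
Sum of its 20 digits: 63.

63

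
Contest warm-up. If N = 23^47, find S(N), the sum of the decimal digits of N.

254

23^47 = 10027860709531471276608129612323653414238264145365258534666014247
Sum of its 65 digits: 254.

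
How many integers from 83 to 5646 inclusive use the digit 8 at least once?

1462

The integers in [83, 5646] that use the digit 8 at least once: 83, 84, 85, 86, 87, 88, …, 5628, 5638.
1462 qualify.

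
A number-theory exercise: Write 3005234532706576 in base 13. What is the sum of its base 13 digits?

3005234532706576 in base 13 is 9BCB55289A05C1.
Digit sum: 9+11+12+11+5+5+2+8+9+10+0+5+12+1 = 100.

100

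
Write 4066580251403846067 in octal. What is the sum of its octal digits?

4066580251403846067 in base 8 is 341573123054742700663.
Digit sum: 3+4+1+5+7+3+1+2+3+0+5+4+7+4+2+7+0+0+6+6+3 = 73.

73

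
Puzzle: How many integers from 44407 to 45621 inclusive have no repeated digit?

The integers in [44407, 45621] that have no repeated digit: 45012, 45013, 45016, 45017, 45018, 45019, …, 45620, 45621.
182 qualify.

182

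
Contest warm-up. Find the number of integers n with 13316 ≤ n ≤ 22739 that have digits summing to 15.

498

The integers in [13316, 22739] that have digits summing to 15: 13317, 13326, 13335, 13344, 13353, 13362, …, 22722, 22731.
498 qualify.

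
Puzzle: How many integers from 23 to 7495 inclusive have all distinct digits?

4020

The integers in [23, 7495] that have all distinct digits: 23, 24, 25, 26, 27, 28, …, 7493, 7495.
4020 qualify.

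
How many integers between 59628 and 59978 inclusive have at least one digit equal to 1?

62

The integers in [59628, 59978] that have at least one digit equal to 1: 59631, 59641, 59651, 59661, 59671, 59681, …, 59961, 59971.
62 qualify.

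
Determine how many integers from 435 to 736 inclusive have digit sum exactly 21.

9

The integers in [435, 736] that have digit sum exactly 21: 489, 498, 579, 588, 597, 669, 678, 687, 696.
9 qualify.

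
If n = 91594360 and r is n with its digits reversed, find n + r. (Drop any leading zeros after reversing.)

Reverse of 91594360 is 6349519.
91594360 + 6349519 = 97943879

97943879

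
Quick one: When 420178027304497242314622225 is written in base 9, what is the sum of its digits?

121

420178027304497242314622225 in base 9 is 7202538221568478508716560823.
Digit sum: 7+2+0+2+5+3+8+2+2+1+5+6+8+4+7+8+5+0+8+7+1+6+5+6+0+8+2+3 = 121.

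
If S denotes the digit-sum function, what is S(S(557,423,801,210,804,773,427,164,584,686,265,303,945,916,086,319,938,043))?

10

First digit sum: 235.
2+3+5 = 10.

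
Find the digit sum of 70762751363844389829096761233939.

160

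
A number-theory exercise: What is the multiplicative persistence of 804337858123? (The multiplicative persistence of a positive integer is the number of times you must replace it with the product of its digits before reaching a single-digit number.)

804337858123 → 0 (1 step)

1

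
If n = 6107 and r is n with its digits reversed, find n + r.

13123

Reverse of 6107 is 7016.
6107 + 7016 = 13123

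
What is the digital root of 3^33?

The digital root of n equals n mod 9 (or 9 when 9 | n), so we need 3^33 mod 9.
3^33 ≡ 0 (mod 9), so the digital root is 9.

9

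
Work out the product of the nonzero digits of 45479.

4×5×4×7×9 = 5040

5040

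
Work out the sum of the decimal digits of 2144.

11

2+1+4+4 = 11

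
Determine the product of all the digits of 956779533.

5358150

9×5×6×7×7×9×5×3×3 = 5358150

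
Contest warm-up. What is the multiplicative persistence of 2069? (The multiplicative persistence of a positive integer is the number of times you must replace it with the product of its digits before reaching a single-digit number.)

1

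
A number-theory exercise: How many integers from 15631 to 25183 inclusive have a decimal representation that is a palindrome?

The integers in [15631, 25183] that have a decimal representation that is a palindrome: 15651, 15751, 15851, 15951, 16061, 16161, …, 25052, 25152.
96 qualify.

96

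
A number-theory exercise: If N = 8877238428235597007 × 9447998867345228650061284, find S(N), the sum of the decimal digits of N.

8877238428235597007 × 9447998867345228650061284 = 83872138615123458370056520785506640876976988
Sum of its 44 digits: 212.

212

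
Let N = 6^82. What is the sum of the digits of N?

306

6^82 = 6432836768856613963131569182419760736218287828057662753064615936
Sum of its 64 digits: 306.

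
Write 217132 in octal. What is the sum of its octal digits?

20

217132 in base 8 is 650054.
Digit sum: 6+5+0+0+5+4 = 20.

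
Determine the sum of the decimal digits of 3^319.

3^319 = 159103691270434704828826167860388135638741617679746171283361869381923995626838936153055590711413459413585024609390098913457694116207436538222781610583467
Sum of its 153 digits: 693.

693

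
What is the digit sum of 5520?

12

5+5+2+0 = 12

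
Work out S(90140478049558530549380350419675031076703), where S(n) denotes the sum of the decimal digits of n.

9+0+1+4+0+4+7+8+0+4+9+5+5+8+5+3+0+5+4+9+3+8+0+3+5+0+4+1+9+6+7+5+0+3+1+0+7+6+7+0+3 = 168

168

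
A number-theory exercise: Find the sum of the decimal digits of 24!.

81

24! = 620448401733239439360000
Sum of its 24 digits: 81.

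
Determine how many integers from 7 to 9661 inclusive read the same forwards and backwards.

188

The integers in [7, 9661] that read the same forwards and backwards: 7, 8, 9, 11, 22, 33, …, 9449, 9559.
188 qualify.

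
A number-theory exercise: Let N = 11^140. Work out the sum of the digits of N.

11^140 = 62370025577397531358841110939388847893548592446933933258926462617935083921209903069128165128774692591718806921697341816832781464720109223777504401
Sum of its 146 digits: 670.

670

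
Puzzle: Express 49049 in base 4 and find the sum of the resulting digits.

17

49049 in base 4 is 23332121.
Digit sum: 2+3+3+3+2+1+2+1 = 17.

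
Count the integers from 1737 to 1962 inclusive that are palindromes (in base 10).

The integers in [1737, 1962] that are palindromes (in base 10): 1771, 1881.
2 qualify.

2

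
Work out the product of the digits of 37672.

3×7×6×7×2 = 1764

1764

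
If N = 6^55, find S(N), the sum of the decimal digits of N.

6^55 = 6285195213566005335561053533150026217291776
Sum of its 43 digits: 162.

162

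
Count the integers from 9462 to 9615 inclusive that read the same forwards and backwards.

1

The integers in [9462, 9615] that read the same forwards and backwards: 9559.
1 qualifies.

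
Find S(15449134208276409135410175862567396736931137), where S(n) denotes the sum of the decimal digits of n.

188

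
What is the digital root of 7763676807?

3

7+7+6+3+6+7+6+8+0+7 = 57
5+7 = 12
1+2 = 3
(Equivalently, 7763676807 mod 9 = 3.)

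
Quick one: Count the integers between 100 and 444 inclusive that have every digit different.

248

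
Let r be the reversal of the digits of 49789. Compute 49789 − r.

Reverse of 49789 is 98794.
49789 − 98794 = -49005

-49005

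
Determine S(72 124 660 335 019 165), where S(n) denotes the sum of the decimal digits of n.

7+2+1+2+4+6+6+0+3+3+5+0+1+9+1+6+5 = 61

61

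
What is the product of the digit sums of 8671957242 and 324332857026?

S(8671957242) = 8+6+7+1+9+5+7+2+4+2 = 51.
S(324332857026) = 3+2+4+3+3+2+8+5+7+0+2+6 = 45.
51 · 45 = 2295.

2295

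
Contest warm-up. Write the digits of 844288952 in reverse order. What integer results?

Reversing 844288952 gives 259882448.

259882448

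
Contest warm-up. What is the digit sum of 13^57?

13^57 = 3124432031290254610011894949223517352998211575328796815860858733
Sum of its 64 digits: 271.

271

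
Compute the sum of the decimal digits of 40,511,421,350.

26

4+0+5+1+1+4+2+1+3+5+0 = 26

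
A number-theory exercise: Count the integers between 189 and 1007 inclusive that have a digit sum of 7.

The integers in [189, 1007] that have a digit sum of 7: 205, 214, 223, 232, 241, 250, …, 700, 1006.
22 qualify.

22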